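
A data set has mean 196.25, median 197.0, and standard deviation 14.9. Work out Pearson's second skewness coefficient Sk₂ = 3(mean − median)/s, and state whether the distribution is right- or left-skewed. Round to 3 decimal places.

-0.151, left-skewed

Sk₂ = 3(196.25 − 197.0) / 14.9 = 3 × -0.7500 / 14.9
    = -2.2500 / 14.9 ≈ -0.151
Sk₂ < 0 ⇒ mean < median ⇒ left-skewed (negative skew).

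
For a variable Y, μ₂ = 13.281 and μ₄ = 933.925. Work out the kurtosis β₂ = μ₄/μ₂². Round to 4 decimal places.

μ₂² = 13.281² = 176.38496
μ₄/μ₂² = 933.925 / 176.38496 = 5.29481
β₂ ≈ 5.2948

5.2948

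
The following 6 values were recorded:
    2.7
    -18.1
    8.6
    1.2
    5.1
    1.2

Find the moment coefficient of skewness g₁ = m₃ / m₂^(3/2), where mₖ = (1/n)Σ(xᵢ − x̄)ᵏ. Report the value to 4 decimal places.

x̄ = (2.7 - 18.1 + 8.6 + 1.2 + 5.1 + 1.2) / 6 = 0.1167
deviations (xᵢ − x̄): 2.5833, -18.2167, 8.4833, 1.0833, 4.9833, 1.0833
Σ(xᵢ − x̄)² = 437.6683 ⇒ m₂ = 437.6683/6 = 72.94472
Σ(xᵢ − x̄)³ = -5291.0884 ⇒ m₃ = -5291.0884/6 = -881.84807
m₂^(3/2) = 72.94472^(1.5) = 623.00397
g₁ = m₃ / m₂^(3/2) = -881.84807 / 623.00397 ≈ -1.4155

-1.4155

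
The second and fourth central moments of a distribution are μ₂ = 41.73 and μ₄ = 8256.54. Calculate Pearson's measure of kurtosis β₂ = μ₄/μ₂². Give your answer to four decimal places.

μ₂² = 41.73² = 1741.39290
μ₄/μ₂² = 8256.54 / 1741.39290 = 4.74134
β₂ ≈ 4.7413

4.7413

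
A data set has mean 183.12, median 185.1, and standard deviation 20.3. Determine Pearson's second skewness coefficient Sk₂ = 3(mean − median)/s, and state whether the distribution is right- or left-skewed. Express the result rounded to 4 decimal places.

-0.2926, left-skewed

Sk₂ = 3(183.12 − 185.1) / 20.3 = 3 × -1.9800 / 20.3
    = -5.9400 / 20.3 ≈ -0.2926
Sk₂ < 0 ⇒ mean < median ⇒ left-skewed (negative skew).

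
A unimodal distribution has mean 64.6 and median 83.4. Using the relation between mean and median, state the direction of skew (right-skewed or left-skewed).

left-skewed

mean − median = 64.6 − 83.4 = -18.8
mean < median ⇒ the longer tail is on the left ⇒ left-skewed (negatively skewed).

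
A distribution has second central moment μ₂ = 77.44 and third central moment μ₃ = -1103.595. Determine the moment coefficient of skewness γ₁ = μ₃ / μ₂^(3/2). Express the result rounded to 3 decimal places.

-1.619

σ = √μ₂ = √77.44 = 8.80000
σ³ = μ₂^(3/2) = 681.47200
γ₁ = μ₃/σ³ = -1103.595 / 681.47200 ≈ -1.619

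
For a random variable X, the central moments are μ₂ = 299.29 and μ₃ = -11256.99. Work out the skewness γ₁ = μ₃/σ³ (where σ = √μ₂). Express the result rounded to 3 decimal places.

σ = √μ₂ = √299.29 = 17.30000
σ³ = μ₂^(3/2) = 5177.71700
γ₁ = μ₃/σ³ = -11256.99 / 5177.71700 ≈ -2.174

-2.174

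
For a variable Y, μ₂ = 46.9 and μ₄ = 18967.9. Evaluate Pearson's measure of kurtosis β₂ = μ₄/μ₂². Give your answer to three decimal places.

8.623

μ₂² = 46.9² = 2199.61000
μ₄/μ₂² = 18967.9 / 2199.61000 = 8.62330
β₂ ≈ 8.623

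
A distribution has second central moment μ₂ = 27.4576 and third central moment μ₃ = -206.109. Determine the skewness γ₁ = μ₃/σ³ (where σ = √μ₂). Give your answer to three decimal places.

-1.433

σ = √μ₂ = √27.4576 = 5.24000
σ³ = μ₂^(3/2) = 143.87782
γ₁ = μ₃/σ³ = -206.109 / 143.87782 ≈ -1.433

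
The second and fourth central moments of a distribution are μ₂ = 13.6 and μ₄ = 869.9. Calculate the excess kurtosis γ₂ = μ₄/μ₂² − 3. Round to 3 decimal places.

μ₂² = 13.6² = 184.96000
μ₄/μ₂² = 869.9 / 184.96000 = 4.70318
γ₂ = 4.70318 − 3 ≈ 1.703

1.703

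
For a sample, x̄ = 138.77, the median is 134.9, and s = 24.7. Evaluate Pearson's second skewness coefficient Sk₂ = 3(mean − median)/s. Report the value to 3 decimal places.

0.470

Sk₂ = 3(138.77 − 134.9) / 24.7 = 3 × 3.8700 / 24.7
    = 11.6100 / 24.7 ≈ 0.470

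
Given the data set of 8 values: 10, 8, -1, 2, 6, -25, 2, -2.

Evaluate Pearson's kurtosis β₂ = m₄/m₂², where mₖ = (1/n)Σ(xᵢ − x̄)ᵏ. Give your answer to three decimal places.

x̄ = 0.0000
Σ(xᵢ − x̄)² = 838.0000 ⇒ m₂ = 104.75000
Σ(xᵢ − x̄)⁴ = 406066.0000 ⇒ m₄ = 50758.25000
m₂² = 10972.56250
β₂ = m₄/m₂² = 50758.25000 / 10972.56250 ≈ 4.626

4.626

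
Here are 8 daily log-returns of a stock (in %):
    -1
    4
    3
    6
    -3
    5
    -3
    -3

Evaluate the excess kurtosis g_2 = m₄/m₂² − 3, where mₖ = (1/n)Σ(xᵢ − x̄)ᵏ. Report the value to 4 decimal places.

x̄ = 1.0000
Σ(xᵢ − x̄)² = 106.0000 ⇒ m₂ = 13.25000
Σ(xᵢ − x̄)⁴ = 1762.0000 ⇒ m₄ = 220.25000
m₂² = 175.56250
g_2 = m₄/m₂² − 3 = 1.25454 − 3 ≈ -1.7455

-1.7455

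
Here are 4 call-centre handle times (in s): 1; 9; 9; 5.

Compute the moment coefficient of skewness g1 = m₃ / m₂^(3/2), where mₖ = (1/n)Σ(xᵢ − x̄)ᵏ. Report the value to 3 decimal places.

-0.493

x̄ = (1 + 9 + 9 + 5) / 4 = 6.0000
deviations (xᵢ − x̄): -5.0000, 3.0000, 3.0000, -1.0000
Σ(xᵢ − x̄)² = 44.0000 ⇒ m₂ = 44.0000/4 = 11.00000
Σ(xᵢ − x̄)³ = -72.0000 ⇒ m₃ = -72.0000/4 = -18.00000
m₂^(3/2) = 11.00000^(1.5) = 36.48287
g1 = m₃ / m₂^(3/2) = -18.00000 / 36.48287 ≈ -0.493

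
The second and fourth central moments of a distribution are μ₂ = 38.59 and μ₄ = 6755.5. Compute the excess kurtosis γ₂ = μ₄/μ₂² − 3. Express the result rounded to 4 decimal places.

1.5364

μ₂² = 38.59² = 1489.18810
μ₄/μ₂² = 6755.5 / 1489.18810 = 4.53636
γ₂ = 4.53636 − 3 ≈ 1.5364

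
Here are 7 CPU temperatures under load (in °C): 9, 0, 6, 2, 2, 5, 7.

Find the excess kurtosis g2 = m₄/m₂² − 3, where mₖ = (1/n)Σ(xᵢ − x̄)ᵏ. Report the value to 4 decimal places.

-1.2708

x̄ = 4.4286
Σ(xᵢ − x̄)² = 61.7143 ⇒ m₂ = 8.81633
Σ(xᵢ − x̄)⁴ = 940.8630 ⇒ m₄ = 134.40900
m₂² = 77.72761
g2 = m₄/m₂² − 3 = 1.72923 − 3 ≈ -1.2708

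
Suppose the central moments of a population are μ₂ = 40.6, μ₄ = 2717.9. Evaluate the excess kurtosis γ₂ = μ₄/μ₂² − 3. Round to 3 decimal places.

μ₂² = 40.6² = 1648.36000
μ₄/μ₂² = 2717.9 / 1648.36000 = 1.64885
γ₂ = 1.64885 − 3 ≈ -1.351

-1.351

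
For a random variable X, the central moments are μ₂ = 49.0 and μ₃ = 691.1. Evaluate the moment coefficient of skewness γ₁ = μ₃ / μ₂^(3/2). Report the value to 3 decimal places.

σ = √μ₂ = √49.0 = 7.00000
σ³ = μ₂^(3/2) = 343.00000
γ₁ = μ₃/σ³ = 691.1 / 343.00000 ≈ 2.015

2.015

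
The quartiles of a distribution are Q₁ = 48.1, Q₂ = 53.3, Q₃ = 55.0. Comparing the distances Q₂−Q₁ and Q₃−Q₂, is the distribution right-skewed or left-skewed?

Q₂ − Q₁ = 5.2;  Q₃ − Q₂ = 1.7
Q₂ − Q₁ > Q₃ − Q₂ ⇒ the lower half is more spread out ⇒ left-skewed.

left-skewed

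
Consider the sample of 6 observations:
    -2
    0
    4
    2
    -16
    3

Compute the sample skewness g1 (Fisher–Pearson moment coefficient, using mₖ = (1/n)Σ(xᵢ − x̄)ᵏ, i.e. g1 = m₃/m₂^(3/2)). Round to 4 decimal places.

x̄ = (-2 + 0 + 4 + 2 - 16 + 3) / 6 = -1.5000
deviations (xᵢ − x̄): -0.5000, 1.5000, 5.5000, 3.5000, -14.5000, 4.5000
Σ(xᵢ − x̄)² = 275.5000 ⇒ m₂ = 275.5000/6 = 45.91667
Σ(xᵢ − x̄)³ = -2745.0000 ⇒ m₃ = -2745.0000/6 = -457.50000
m₂^(3/2) = 45.91667^(1.5) = 311.13977
g1 = m₃ / m₂^(3/2) = -457.50000 / 311.13977 ≈ -1.4704

-1.4704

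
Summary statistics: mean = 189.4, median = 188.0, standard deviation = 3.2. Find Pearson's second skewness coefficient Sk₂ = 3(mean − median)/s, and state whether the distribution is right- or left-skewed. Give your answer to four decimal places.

1.3125, right-skewed

Sk₂ = 3(189.4 − 188.0) / 3.2 = 3 × 1.4000 / 3.2
    = 4.2000 / 3.2 ≈ 1.3125
Sk₂ > 0 ⇒ mean > median ⇒ right-skewed (positive skew).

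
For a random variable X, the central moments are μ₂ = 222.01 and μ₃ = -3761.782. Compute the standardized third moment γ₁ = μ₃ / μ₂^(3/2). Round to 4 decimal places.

-1.1372

σ = √μ₂ = √222.01 = 14.90000
σ³ = μ₂^(3/2) = 3307.94900
γ₁ = μ₃/σ³ = -3761.782 / 3307.94900 ≈ -1.1372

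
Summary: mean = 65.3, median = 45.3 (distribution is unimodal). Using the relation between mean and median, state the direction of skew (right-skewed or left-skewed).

mean − median = 65.3 − 45.3 = 20.0
mean > median ⇒ the longer tail is on the right ⇒ right-skewed (positively skewed).

right-skewed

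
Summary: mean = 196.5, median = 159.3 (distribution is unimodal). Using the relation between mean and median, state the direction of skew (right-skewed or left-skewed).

mean − median = 196.5 − 159.3 = 37.2
mean > median ⇒ the longer tail is on the right ⇒ right-skewed (positively skewed).

right-skewed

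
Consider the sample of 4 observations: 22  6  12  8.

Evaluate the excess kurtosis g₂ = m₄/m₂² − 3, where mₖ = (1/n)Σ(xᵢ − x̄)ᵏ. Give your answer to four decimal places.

-1.0000

x̄ = 12.0000
Σ(xᵢ − x̄)² = 152.0000 ⇒ m₂ = 38.00000
Σ(xᵢ − x̄)⁴ = 11552.0000 ⇒ m₄ = 2888.00000
m₂² = 1444.00000
g₂ = m₄/m₂² − 3 = 2.00000 − 3 ≈ -1.0000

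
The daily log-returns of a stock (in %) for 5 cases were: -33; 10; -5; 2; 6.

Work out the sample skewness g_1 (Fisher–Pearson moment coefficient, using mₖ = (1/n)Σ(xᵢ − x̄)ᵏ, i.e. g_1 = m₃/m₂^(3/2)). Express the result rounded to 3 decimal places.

-1.136

x̄ = (-33 + 10 - 5 + 2 + 6) / 5 = -4.0000
deviations (xᵢ − x̄): -29.0000, 14.0000, -1.0000, 6.0000, 10.0000
Σ(xᵢ − x̄)² = 1174.0000 ⇒ m₂ = 1174.0000/5 = 234.80000
Σ(xᵢ − x̄)³ = -20430.0000 ⇒ m₃ = -20430.0000/5 = -4086.00000
m₂^(3/2) = 234.80000^(1.5) = 3597.88385
g_1 = m₃ / m₂^(3/2) = -4086.00000 / 3597.88385 ≈ -1.136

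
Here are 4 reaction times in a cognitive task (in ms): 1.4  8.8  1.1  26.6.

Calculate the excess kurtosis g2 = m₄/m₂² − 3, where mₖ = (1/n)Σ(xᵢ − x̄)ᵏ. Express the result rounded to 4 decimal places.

-0.9321

x̄ = 9.4750
Σ(xᵢ − x̄)² = 429.0675 ⇒ m₂ = 107.26688
Σ(xᵢ − x̄)⁴ = 95176.4152 ⇒ m₄ = 23794.10380
m₂² = 11506.18247
g2 = m₄/m₂² − 3 = 2.06794 − 3 ≈ -0.9321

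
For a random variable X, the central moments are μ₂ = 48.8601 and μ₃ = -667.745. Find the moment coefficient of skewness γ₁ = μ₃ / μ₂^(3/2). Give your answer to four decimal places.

σ = √μ₂ = √48.8601 = 6.99000
σ³ = μ₂^(3/2) = 341.53210
γ₁ = μ₃/σ³ = -667.745 / 341.53210 ≈ -1.9551

-1.9551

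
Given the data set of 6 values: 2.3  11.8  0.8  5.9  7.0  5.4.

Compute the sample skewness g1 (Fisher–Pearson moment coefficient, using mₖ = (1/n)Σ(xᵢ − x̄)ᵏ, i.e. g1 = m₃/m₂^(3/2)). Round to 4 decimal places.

x̄ = (2.3 + 11.8 + 0.8 + 5.9 + 7.0 + 5.4) / 6 = 5.5333
deviations (xᵢ − x̄): -3.2333, 6.2667, -4.7333, 0.3667, 1.4667, -0.1333
Σ(xᵢ − x̄)² = 74.4333 ⇒ m₂ = 74.4333/6 = 12.40556
Σ(xᵢ − x̄)³ = 109.4504 ⇒ m₃ = 109.4504/6 = 18.24174
m₂^(3/2) = 12.40556^(1.5) = 43.69425
g1 = m₃ / m₂^(3/2) = 18.24174 / 43.69425 ≈ 0.4175

0.4175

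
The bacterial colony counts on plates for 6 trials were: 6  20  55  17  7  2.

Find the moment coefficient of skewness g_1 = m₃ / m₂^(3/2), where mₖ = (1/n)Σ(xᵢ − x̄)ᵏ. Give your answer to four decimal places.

x̄ = (6 + 20 + 55 + 17 + 7 + 2) / 6 = 17.8333
deviations (xᵢ − x̄): -11.8333, 2.1667, 37.1667, -0.8333, -10.8333, -15.8333
Σ(xᵢ − x̄)² = 1894.8333 ⇒ m₂ = 1894.8333/6 = 315.80556
Σ(xᵢ − x̄)³ = 44452.4444 ⇒ m₃ = 44452.4444/6 = 7408.74074
m₂^(3/2) = 315.80556^(1.5) = 5612.15489
g_1 = m₃ / m₂^(3/2) = 7408.74074 / 5612.15489 ≈ 1.3201

1.3201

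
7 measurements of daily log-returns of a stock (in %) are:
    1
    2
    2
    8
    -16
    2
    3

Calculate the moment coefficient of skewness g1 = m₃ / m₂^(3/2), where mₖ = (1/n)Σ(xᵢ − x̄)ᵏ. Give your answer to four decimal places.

x̄ = (1 + 2 + 2 + 8 - 16 + 2 + 3) / 7 = 0.2857
deviations (xᵢ − x̄): 0.7143, 1.7143, 1.7143, 7.7143, -16.2857, 1.7143, 2.7143
Σ(xᵢ − x̄)² = 341.4286 ⇒ m₂ = 341.4286/7 = 48.77551
Σ(xᵢ − x̄)³ = -3824.8163 ⇒ m₃ = -3824.8163/7 = -546.40233
m₂^(3/2) = 48.77551^(1.5) = 340.64556
g1 = m₃ / m₂^(3/2) = -546.40233 / 340.64556 ≈ -1.6040

-1.6040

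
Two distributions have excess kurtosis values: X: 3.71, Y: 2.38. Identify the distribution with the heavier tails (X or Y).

Higher excess kurtosis ⇒ heavier tails relative to the normal distribution.
3.71 vs 2.38: the larger is 3.71, so X has heavier tails.

X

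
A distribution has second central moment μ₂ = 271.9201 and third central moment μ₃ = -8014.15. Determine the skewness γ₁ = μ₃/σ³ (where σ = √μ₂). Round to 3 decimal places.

σ = √μ₂ = √271.9201 = 16.49000
σ³ = μ₂^(3/2) = 4483.96245
γ₁ = μ₃/σ³ = -8014.15 / 4483.96245 ≈ -1.787

-1.787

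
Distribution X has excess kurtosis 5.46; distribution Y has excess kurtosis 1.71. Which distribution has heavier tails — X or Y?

Higher excess kurtosis ⇒ heavier tails relative to the normal distribution.
5.46 vs 1.71: the larger is 5.46, so X has heavier tails.

X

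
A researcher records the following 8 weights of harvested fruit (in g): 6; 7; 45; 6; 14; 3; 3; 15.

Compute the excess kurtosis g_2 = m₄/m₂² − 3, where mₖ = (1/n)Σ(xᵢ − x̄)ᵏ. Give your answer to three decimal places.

1.986

x̄ = 12.3750
Σ(xᵢ − x̄)² = 1359.8750 ⇒ m₂ = 169.98438
Σ(xᵢ − x̄)⁴ = 1152569.3691 ⇒ m₄ = 144071.17114
m₂² = 28894.68774
g_2 = m₄/m₂² − 3 = 4.98608 − 3 ≈ 1.986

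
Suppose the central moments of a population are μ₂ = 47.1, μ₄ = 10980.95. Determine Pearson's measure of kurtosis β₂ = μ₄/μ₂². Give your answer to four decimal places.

μ₂² = 47.1² = 2218.41000
μ₄/μ₂² = 10980.95 / 2218.41000 = 4.94992
β₂ ≈ 4.9499

4.9499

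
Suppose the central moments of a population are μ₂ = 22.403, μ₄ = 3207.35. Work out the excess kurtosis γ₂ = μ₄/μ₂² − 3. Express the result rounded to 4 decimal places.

3.3905

μ₂² = 22.403² = 501.89441
μ₄/μ₂² = 3207.35 / 501.89441 = 6.39049
γ₂ = 6.39049 − 3 ≈ 3.3905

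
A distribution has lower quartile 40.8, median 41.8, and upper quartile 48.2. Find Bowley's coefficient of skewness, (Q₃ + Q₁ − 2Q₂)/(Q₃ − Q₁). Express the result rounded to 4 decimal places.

numerator: Q₃ + Q₁ − 2Q₂ = 48.2 + 40.8 − 2×41.8 = 5.4000
denominator: Q₃ − Q₁ = 48.2 − 40.8 = 7.4000
Bowley skewness = 5.4000 / 7.4000 ≈ 0.7297

0.7297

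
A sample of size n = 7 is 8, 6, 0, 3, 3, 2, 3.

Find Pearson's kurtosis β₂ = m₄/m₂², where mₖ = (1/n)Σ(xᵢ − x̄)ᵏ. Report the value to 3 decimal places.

2.368

x̄ = 3.5714
Σ(xᵢ − x̄)² = 41.7143 ⇒ m₂ = 5.95918
Σ(xᵢ − x̄)⁴ = 588.5364 ⇒ m₄ = 84.07663
m₂² = 35.51187
β₂ = m₄/m₂² = 84.07663 / 35.51187 ≈ 2.368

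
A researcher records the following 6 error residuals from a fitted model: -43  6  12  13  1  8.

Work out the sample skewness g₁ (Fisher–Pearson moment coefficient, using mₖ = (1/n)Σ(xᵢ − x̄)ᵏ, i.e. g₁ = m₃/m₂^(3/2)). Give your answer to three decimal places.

x̄ = (-43 + 6 + 12 + 13 + 1 + 8) / 6 = -0.5000
deviations (xᵢ − x̄): -42.5000, 6.5000, 12.5000, 13.5000, 1.5000, 8.5000
Σ(xᵢ − x̄)² = 2261.5000 ⇒ m₂ = 2261.5000/6 = 376.91667
Σ(xᵢ − x̄)³ = -71460.0000 ⇒ m₃ = -71460.0000/6 = -11910.00000
m₂^(3/2) = 376.91667^(1.5) = 7317.58899
g₁ = m₃ / m₂^(3/2) = -11910.00000 / 7317.58899 ≈ -1.628

-1.628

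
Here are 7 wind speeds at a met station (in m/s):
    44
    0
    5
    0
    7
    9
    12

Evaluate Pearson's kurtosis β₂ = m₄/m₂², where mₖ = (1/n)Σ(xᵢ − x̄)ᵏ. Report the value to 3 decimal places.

x̄ = 11.0000
Σ(xᵢ − x̄)² = 1388.0000 ⇒ m₂ = 198.28571
Σ(xᵢ − x̄)⁴ = 1216772.0000 ⇒ m₄ = 173824.57143
m₂² = 39317.22449
β₂ = m₄/m₂² = 173824.57143 / 39317.22449 ≈ 4.421

4.421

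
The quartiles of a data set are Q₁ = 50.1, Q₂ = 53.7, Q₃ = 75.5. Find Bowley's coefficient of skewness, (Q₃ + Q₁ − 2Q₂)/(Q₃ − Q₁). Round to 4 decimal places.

0.7165

numerator: Q₃ + Q₁ − 2Q₂ = 75.5 + 50.1 − 2×53.7 = 18.2000
denominator: Q₃ − Q₁ = 75.5 − 50.1 = 25.4000
Bowley skewness = 18.2000 / 25.4000 ≈ 0.7165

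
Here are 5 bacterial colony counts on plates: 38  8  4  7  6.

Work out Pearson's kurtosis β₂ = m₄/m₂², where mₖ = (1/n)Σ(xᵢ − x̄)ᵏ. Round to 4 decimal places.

x̄ = 12.6000
Σ(xᵢ − x̄)² = 815.2000 ⇒ m₂ = 163.04000
Σ(xᵢ − x̄)⁴ = 425030.1760 ⇒ m₄ = 85006.03520
m₂² = 26582.04160
β₂ = m₄/m₂² = 85006.03520 / 26582.04160 ≈ 3.1979

3.1979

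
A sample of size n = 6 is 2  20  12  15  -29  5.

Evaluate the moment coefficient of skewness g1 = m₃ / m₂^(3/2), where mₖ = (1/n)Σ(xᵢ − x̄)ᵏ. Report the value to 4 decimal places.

x̄ = (2 + 20 + 12 + 15 - 29 + 5) / 6 = 4.1667
deviations (xᵢ − x̄): -2.1667, 15.8333, 7.8333, 10.8333, -33.1667, 0.8333
Σ(xᵢ − x̄)² = 1534.8333 ⇒ m₂ = 1534.8333/6 = 255.80556
Σ(xᵢ − x̄)³ = -30772.4444 ⇒ m₃ = -30772.4444/6 = -5128.74074
m₂^(3/2) = 255.80556^(1.5) = 4091.33422
g1 = m₃ / m₂^(3/2) = -5128.74074 / 4091.33422 ≈ -1.2536

-1.2536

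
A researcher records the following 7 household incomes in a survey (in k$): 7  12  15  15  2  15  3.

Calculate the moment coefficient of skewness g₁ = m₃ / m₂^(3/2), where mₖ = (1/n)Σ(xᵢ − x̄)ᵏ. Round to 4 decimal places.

x̄ = (7 + 12 + 15 + 15 + 2 + 15 + 3) / 7 = 9.8571
deviations (xᵢ − x̄): -2.8571, 2.1429, 5.1429, 5.1429, -7.8571, 5.1429, -6.8571
Σ(xᵢ − x̄)² = 200.8571 ⇒ m₂ = 200.8571/7 = 28.69388
Σ(xᵢ − x̄)³ = -412.8980 ⇒ m₃ = -412.8980/7 = -58.98542
m₂^(3/2) = 28.69388^(1.5) = 153.70354
g₁ = m₃ / m₂^(3/2) = -58.98542 / 153.70354 ≈ -0.3838

-0.3838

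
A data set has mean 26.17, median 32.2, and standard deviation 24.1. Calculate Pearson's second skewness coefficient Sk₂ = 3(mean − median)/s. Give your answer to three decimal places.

Sk₂ = 3(26.17 − 32.2) / 24.1 = 3 × -6.0300 / 24.1
    = -18.0900 / 24.1 ≈ -0.751

-0.751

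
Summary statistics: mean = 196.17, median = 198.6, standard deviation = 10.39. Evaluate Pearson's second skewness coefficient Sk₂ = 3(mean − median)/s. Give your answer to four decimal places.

Sk₂ = 3(196.17 − 198.6) / 10.39 = 3 × -2.4300 / 10.39
    = -7.2900 / 10.39 ≈ -0.7016

-0.7016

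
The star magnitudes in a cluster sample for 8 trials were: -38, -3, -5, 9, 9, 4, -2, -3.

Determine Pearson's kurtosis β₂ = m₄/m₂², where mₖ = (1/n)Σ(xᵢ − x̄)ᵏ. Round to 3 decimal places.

4.745

x̄ = -3.6250
Σ(xᵢ − x̄)² = 1563.8750 ⇒ m₂ = 195.48438
Σ(xᵢ − x̄)⁴ = 1450476.4941 ⇒ m₄ = 181309.56177
m₂² = 38214.14087
β₂ = m₄/m₂² = 181309.56177 / 38214.14087 ≈ 4.745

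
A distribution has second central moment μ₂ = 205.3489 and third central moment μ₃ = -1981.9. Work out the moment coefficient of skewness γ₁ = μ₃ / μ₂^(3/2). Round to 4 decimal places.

σ = √μ₂ = √205.3489 = 14.33000
σ³ = μ₂^(3/2) = 2942.64974
γ₁ = μ₃/σ³ = -1981.9 / 2942.64974 ≈ -0.6735

-0.6735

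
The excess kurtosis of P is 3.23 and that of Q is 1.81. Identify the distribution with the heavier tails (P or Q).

Higher excess kurtosis ⇒ heavier tails relative to the normal distribution.
3.23 vs 1.81: the larger is 3.23, so P has heavier tails.

P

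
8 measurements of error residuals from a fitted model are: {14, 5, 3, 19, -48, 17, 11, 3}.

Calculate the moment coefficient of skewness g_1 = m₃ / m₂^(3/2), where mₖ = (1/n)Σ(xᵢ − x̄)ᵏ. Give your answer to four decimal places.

x̄ = (14 + 5 + 3 + 19 - 48 + 17 + 11 + 3) / 8 = 3.0000
deviations (xᵢ − x̄): 11.0000, 2.0000, 0.0000, 16.0000, -51.0000, 14.0000, 8.0000, 0.0000
Σ(xᵢ − x̄)² = 3242.0000 ⇒ m₂ = 3242.0000/8 = 405.25000
Σ(xᵢ − x̄)³ = -123960.0000 ⇒ m₃ = -123960.0000/8 = -15495.00000
m₂^(3/2) = 405.25000^(1.5) = 8158.01567
g_1 = m₃ / m₂^(3/2) = -15495.00000 / 8158.01567 ≈ -1.8994

-1.8994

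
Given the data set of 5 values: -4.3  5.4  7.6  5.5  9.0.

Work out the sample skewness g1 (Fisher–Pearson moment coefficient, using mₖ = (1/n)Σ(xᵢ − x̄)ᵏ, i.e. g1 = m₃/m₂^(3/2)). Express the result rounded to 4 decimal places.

x̄ = (-4.3 + 5.4 + 7.6 + 5.5 + 9.0) / 5 = 4.6400
deviations (xᵢ − x̄): -8.9400, 0.7600, 2.9600, 0.8600, 4.3600
Σ(xᵢ − x̄)² = 109.0120 ⇒ m₂ = 109.0120/5 = 21.80240
Σ(xᵢ − x̄)³ = -604.6258 ⇒ m₃ = -604.6258/5 = -120.92515
m₂^(3/2) = 21.80240^(1.5) = 101.80203
g1 = m₃ / m₂^(3/2) = -120.92515 / 101.80203 ≈ -1.1878

-1.1878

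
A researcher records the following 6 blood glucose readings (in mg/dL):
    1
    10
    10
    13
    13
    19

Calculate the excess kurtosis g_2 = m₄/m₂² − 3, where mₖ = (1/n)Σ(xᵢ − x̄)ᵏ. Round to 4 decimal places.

-0.1998

x̄ = 11.0000
Σ(xᵢ − x̄)² = 174.0000 ⇒ m₂ = 29.00000
Σ(xᵢ − x̄)⁴ = 14130.0000 ⇒ m₄ = 2355.00000
m₂² = 841.00000
g_2 = m₄/m₂² − 3 = 2.80024 − 3 ≈ -0.1998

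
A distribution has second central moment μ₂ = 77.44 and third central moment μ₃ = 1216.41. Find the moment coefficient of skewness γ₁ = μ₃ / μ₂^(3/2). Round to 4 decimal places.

1.7850

σ = √μ₂ = √77.44 = 8.80000
σ³ = μ₂^(3/2) = 681.47200
γ₁ = μ₃/σ³ = 1216.41 / 681.47200 ≈ 1.7850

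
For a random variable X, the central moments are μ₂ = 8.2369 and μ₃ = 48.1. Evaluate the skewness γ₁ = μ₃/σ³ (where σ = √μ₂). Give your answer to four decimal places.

2.0347

σ = √μ₂ = √8.2369 = 2.87000
σ³ = μ₂^(3/2) = 23.63990
γ₁ = μ₃/σ³ = 48.1 / 23.63990 ≈ 2.0347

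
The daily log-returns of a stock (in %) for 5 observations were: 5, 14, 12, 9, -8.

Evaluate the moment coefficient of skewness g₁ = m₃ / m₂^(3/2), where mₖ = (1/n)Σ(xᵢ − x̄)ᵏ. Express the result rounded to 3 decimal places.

-0.988

x̄ = (5 + 14 + 12 + 9 - 8) / 5 = 6.4000
deviations (xᵢ − x̄): -1.4000, 7.6000, 5.6000, 2.6000, -14.4000
Σ(xᵢ − x̄)² = 305.2000 ⇒ m₂ = 305.2000/5 = 61.04000
Σ(xᵢ − x̄)³ = -2356.5600 ⇒ m₃ = -2356.5600/5 = -471.31200
m₂^(3/2) = 61.04000^(1.5) = 476.89392
g₁ = m₃ / m₂^(3/2) = -471.31200 / 476.89392 ≈ -0.988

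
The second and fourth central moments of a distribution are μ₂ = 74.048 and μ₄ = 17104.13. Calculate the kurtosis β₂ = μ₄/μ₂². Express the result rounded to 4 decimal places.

μ₂² = 74.048² = 5483.10630
μ₄/μ₂² = 17104.13 / 5483.10630 = 3.11942
β₂ ≈ 3.1194

3.1194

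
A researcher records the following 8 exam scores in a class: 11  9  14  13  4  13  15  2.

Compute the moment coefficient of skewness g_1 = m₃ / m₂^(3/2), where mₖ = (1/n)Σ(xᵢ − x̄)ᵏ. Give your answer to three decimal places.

x̄ = (11 + 9 + 14 + 13 + 4 + 13 + 15 + 2) / 8 = 10.1250
deviations (xᵢ − x̄): 0.8750, -1.1250, 3.8750, 2.8750, -6.1250, 2.8750, 4.8750, -8.1250
Σ(xᵢ − x̄)² = 160.8750 ⇒ m₂ = 160.8750/8 = 20.10938
Σ(xᵢ − x̄)³ = -545.3438 ⇒ m₃ = -545.3438/8 = -68.16797
m₂^(3/2) = 20.10938^(1.5) = 90.17743
g_1 = m₃ / m₂^(3/2) = -68.16797 / 90.17743 ≈ -0.756

-0.756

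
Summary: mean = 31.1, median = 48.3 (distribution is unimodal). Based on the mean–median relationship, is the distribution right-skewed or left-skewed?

left-skewed

mean − median = 31.1 − 48.3 = -17.2
mean < median ⇒ the longer tail is on the left ⇒ left-skewed (negatively skewed).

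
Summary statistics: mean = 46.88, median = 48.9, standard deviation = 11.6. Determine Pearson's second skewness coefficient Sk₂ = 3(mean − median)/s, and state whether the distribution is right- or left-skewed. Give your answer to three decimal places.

Sk₂ = 3(46.88 − 48.9) / 11.6 = 3 × -2.0200 / 11.6
    = -6.0600 / 11.6 ≈ -0.522
Sk₂ < 0 ⇒ mean < median ⇒ left-skewed (negative skew).

-0.522, left-skewed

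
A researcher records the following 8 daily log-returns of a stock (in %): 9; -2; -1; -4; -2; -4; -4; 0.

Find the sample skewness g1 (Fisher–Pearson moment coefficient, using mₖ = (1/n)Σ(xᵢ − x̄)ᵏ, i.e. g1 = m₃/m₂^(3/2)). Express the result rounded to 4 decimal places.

x̄ = (9 - 2 - 1 - 4 - 2 - 4 - 4 + 0) / 8 = -1.0000
deviations (xᵢ − x̄): 10.0000, -1.0000, 0.0000, -3.0000, -1.0000, -3.0000, -3.0000, 1.0000
Σ(xᵢ − x̄)² = 130.0000 ⇒ m₂ = 130.0000/8 = 16.25000
Σ(xᵢ − x̄)³ = 918.0000 ⇒ m₃ = 918.0000/8 = 114.75000
m₂^(3/2) = 16.25000^(1.5) = 65.50584
g1 = m₃ / m₂^(3/2) = 114.75000 / 65.50584 ≈ 1.7518

1.7518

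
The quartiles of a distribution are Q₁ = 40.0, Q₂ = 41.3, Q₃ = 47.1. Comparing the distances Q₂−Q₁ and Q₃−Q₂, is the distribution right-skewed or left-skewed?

Q₂ − Q₁ = 1.3;  Q₃ − Q₂ = 5.8
Q₃ − Q₂ > Q₂ − Q₁ ⇒ the upper half is more spread out ⇒ right-skewed.

right-skewed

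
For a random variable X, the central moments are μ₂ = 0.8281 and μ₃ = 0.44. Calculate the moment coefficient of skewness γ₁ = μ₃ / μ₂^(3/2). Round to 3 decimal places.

σ = √μ₂ = √0.8281 = 0.91000
σ³ = μ₂^(3/2) = 0.75357
γ₁ = μ₃/σ³ = 0.44 / 0.75357 ≈ 0.584

0.584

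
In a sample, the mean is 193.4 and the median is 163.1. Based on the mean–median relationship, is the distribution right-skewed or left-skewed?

mean − median = 193.4 − 163.1 = 30.3
mean > median ⇒ the longer tail is on the right ⇒ right-skewed (positively skewed).

right-skewed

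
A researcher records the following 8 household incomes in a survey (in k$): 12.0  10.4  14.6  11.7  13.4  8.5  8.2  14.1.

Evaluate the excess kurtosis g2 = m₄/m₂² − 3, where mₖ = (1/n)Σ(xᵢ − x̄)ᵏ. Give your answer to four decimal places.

x̄ = 11.6125
Σ(xᵢ − x̄)² = 41.2688 ⇒ m₂ = 5.15859
Σ(xᵢ − x̄)⁴ = 359.7988 ⇒ m₄ = 44.97486
m₂² = 26.61109
g2 = m₄/m₂² − 3 = 1.69008 − 3 ≈ -1.3099

-1.3099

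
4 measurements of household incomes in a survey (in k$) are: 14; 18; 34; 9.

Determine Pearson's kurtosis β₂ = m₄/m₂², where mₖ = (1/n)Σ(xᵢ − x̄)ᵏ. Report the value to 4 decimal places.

2.0689

x̄ = 18.7500
Σ(xᵢ − x̄)² = 350.7500 ⇒ m₂ = 87.68750
Σ(xᵢ − x̄)⁴ = 63631.5781 ⇒ m₄ = 15907.89453
m₂² = 7689.09766
β₂ = m₄/m₂² = 15907.89453 / 7689.09766 ≈ 2.0689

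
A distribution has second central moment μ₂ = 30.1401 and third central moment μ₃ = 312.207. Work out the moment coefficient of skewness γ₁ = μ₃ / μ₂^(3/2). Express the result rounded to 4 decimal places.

1.8868

σ = √μ₂ = √30.1401 = 5.49000
σ³ = μ₂^(3/2) = 165.46915
γ₁ = μ₃/σ³ = 312.207 / 165.46915 ≈ 1.8868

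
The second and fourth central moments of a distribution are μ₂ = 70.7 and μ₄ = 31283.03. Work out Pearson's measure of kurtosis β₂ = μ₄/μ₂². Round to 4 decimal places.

6.2585

μ₂² = 70.7² = 4998.49000
μ₄/μ₂² = 31283.03 / 4998.49000 = 6.25850
β₂ ≈ 6.2585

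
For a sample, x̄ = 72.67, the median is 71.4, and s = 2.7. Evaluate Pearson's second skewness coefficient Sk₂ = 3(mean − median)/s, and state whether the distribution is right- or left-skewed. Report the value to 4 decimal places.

1.4111, right-skewed

Sk₂ = 3(72.67 − 71.4) / 2.7 = 3 × 1.2700 / 2.7
    = 3.8100 / 2.7 ≈ 1.4111
Sk₂ > 0 ⇒ mean > median ⇒ right-skewed (positive skew).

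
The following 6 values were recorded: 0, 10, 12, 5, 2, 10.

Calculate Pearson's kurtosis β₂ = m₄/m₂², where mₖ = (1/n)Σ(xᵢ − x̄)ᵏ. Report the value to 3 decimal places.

x̄ = 6.5000
Σ(xᵢ − x̄)² = 119.5000 ⇒ m₂ = 19.91667
Σ(xᵢ − x̄)⁴ = 3415.3750 ⇒ m₄ = 569.22917
m₂² = 396.67361
β₂ = m₄/m₂² = 569.22917 / 396.67361 ≈ 1.435

1.435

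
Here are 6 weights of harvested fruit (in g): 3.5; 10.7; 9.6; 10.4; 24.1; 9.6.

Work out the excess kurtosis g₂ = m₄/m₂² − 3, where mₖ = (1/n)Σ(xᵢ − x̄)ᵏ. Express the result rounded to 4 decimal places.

0.4059

x̄ = 11.3167
Σ(xᵢ − x̄)² = 231.6283 ⇒ m₂ = 38.60472
Σ(xᵢ − x̄)⁴ = 30455.4719 ⇒ m₄ = 5075.91198
m₂² = 1490.32458
g₂ = m₄/m₂² − 3 = 3.40591 − 3 ≈ 0.4059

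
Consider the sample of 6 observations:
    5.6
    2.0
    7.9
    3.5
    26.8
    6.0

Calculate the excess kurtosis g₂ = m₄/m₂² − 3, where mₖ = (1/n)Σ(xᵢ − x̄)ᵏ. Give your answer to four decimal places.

x̄ = 8.6333
Σ(xᵢ − x̄)² = 417.0533 ⇒ m₂ = 69.50889
Σ(xᵢ − x̄)⁴ = 111681.8491 ⇒ m₄ = 18613.64152
m₂² = 4831.48563
g₂ = m₄/m₂² − 3 = 3.85257 − 3 ≈ 0.8526

0.8526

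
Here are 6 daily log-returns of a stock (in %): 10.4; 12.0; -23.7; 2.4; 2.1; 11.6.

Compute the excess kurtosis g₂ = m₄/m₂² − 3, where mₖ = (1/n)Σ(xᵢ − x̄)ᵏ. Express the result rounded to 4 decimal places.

0.4437

x̄ = 2.4667
Σ(xᵢ − x̄)² = 922.0733 ⇒ m₂ = 153.67889
Σ(xᵢ − x̄)⁴ = 487986.1721 ⇒ m₄ = 81331.02869
m₂² = 23617.20089
g₂ = m₄/m₂² − 3 = 3.44372 − 3 ≈ 0.4437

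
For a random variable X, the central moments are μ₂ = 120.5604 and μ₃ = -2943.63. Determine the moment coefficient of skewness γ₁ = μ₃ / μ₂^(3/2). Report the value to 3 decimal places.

-2.224

σ = √μ₂ = √120.5604 = 10.98000
σ³ = μ₂^(3/2) = 1323.75319
γ₁ = μ₃/σ³ = -2943.63 / 1323.75319 ≈ -2.224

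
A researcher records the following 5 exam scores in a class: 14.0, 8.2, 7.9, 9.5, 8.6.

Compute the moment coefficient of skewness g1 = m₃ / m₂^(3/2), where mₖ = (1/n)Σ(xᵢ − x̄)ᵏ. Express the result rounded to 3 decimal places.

1.298

x̄ = (14.0 + 8.2 + 7.9 + 9.5 + 8.6) / 5 = 9.6400
deviations (xᵢ − x̄): 4.3600, -1.4400, -1.7400, -0.1400, -1.0400
Σ(xᵢ − x̄)² = 25.2120 ⇒ m₂ = 25.2120/5 = 5.04240
Σ(xᵢ − x̄)³ = 73.5002 ⇒ m₃ = 73.5002/5 = 14.70005
m₂^(3/2) = 5.04240^(1.5) = 11.32285
g1 = m₃ / m₂^(3/2) = 14.70005 / 11.32285 ≈ 1.298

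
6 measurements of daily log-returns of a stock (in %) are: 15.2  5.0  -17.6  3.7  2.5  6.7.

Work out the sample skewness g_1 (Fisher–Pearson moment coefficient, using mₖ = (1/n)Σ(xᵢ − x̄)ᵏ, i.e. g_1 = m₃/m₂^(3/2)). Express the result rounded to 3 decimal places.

-1.046

x̄ = (15.2 + 5.0 - 17.6 + 3.7 + 2.5 + 6.7) / 6 = 2.5833
deviations (xᵢ − x̄): 12.6167, 2.4167, -20.1833, 1.1167, -0.0833, 4.1167
Σ(xᵢ − x̄)² = 590.5883 ⇒ m₂ = 590.5883/6 = 98.43139
Σ(xᵢ − x̄)³ = -6128.4276 ⇒ m₃ = -6128.4276/6 = -1021.40459
m₂^(3/2) = 98.43139^(1.5) = 976.56335
g_1 = m₃ / m₂^(3/2) = -1021.40459 / 976.56335 ≈ -1.046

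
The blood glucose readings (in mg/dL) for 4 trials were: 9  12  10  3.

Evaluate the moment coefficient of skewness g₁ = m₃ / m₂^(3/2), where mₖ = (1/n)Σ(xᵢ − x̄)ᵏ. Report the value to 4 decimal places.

x̄ = (9 + 12 + 10 + 3) / 4 = 8.5000
deviations (xᵢ − x̄): 0.5000, 3.5000, 1.5000, -5.5000
Σ(xᵢ − x̄)² = 45.0000 ⇒ m₂ = 45.0000/4 = 11.25000
Σ(xᵢ − x̄)³ = -120.0000 ⇒ m₃ = -120.0000/4 = -30.00000
m₂^(3/2) = 11.25000^(1.5) = 37.73365
g₁ = m₃ / m₂^(3/2) = -30.00000 / 37.73365 ≈ -0.7950

-0.7950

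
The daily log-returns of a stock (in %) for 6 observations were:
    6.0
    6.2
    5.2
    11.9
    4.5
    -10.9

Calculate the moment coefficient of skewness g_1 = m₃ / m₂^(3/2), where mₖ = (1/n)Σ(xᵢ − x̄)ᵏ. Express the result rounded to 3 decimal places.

-1.274

x̄ = (6.0 + 6.2 + 5.2 + 11.9 + 4.5 - 10.9) / 6 = 3.8167
deviations (xᵢ − x̄): 2.1833, 2.3833, 1.3833, 8.0833, 0.6833, -14.7167
Σ(xᵢ − x̄)² = 294.7483 ⇒ m₂ = 294.7483/6 = 49.12472
Σ(xᵢ − x̄)³ = -2632.2604 ⇒ m₃ = -2632.2604/6 = -438.71007
m₂^(3/2) = 49.12472^(1.5) = 344.31042
g_1 = m₃ / m₂^(3/2) = -438.71007 / 344.31042 ≈ -1.274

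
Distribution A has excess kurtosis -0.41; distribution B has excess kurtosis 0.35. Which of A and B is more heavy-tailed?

B

Higher excess kurtosis ⇒ heavier tails relative to the normal distribution.
-0.41 vs 0.35: the larger is 0.35, so B has heavier tails. (B is leptokurtic — heavier-than-normal tails; the other is platykurtic.)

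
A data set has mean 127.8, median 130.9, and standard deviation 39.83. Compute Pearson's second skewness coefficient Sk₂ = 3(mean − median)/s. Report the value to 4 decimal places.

-0.2335

Sk₂ = 3(127.8 − 130.9) / 39.83 = 3 × -3.1000 / 39.83
    = -9.3000 / 39.83 ≈ -0.2335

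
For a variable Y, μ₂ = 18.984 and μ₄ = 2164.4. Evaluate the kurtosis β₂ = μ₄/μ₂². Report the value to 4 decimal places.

μ₂² = 18.984² = 360.39226
μ₄/μ₂² = 2164.4 / 360.39226 = 6.00568
β₂ ≈ 6.0057

6.0057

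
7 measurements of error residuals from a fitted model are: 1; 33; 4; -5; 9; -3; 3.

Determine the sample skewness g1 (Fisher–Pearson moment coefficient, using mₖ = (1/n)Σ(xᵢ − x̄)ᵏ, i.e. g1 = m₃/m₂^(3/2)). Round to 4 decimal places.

1.5130

x̄ = (1 + 33 + 4 - 5 + 9 - 3 + 3) / 7 = 6.0000
deviations (xᵢ − x̄): -5.0000, 27.0000, -2.0000, -11.0000, 3.0000, -9.0000, -3.0000
Σ(xᵢ − x̄)² = 978.0000 ⇒ m₂ = 978.0000/7 = 139.71429
Σ(xᵢ − x̄)³ = 17490.0000 ⇒ m₃ = 17490.0000/7 = 2498.57143
m₂^(3/2) = 139.71429^(1.5) = 1651.43400
g1 = m₃ / m₂^(3/2) = 2498.57143 / 1651.43400 ≈ 1.5130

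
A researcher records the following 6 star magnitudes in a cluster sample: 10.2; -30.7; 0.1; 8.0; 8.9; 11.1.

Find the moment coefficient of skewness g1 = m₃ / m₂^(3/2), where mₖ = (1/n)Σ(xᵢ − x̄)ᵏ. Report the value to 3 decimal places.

-1.575

x̄ = (10.2 - 30.7 + 0.1 + 8.0 + 8.9 + 11.1) / 6 = 1.2667
deviations (xᵢ − x̄): 8.9333, -31.9667, -1.1667, 6.7333, 7.6333, 9.8333
Σ(xᵢ − x̄)² = 1303.3333 ⇒ m₂ = 1303.3333/6 = 217.22222
Σ(xᵢ − x̄)³ = -30253.4944 ⇒ m₃ = -30253.4944/6 = -5042.24907
m₂^(3/2) = 217.22222^(1.5) = 3201.52117
g1 = m₃ / m₂^(3/2) = -5042.24907 / 3201.52117 ≈ -1.575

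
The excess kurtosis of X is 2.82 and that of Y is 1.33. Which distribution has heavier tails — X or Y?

X

Higher excess kurtosis ⇒ heavier tails relative to the normal distribution.
2.82 vs 1.33: the larger is 2.82, so X has heavier tails.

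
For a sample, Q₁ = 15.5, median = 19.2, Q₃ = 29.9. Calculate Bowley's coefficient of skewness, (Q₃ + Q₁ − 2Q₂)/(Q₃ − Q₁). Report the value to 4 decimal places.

numerator: Q₃ + Q₁ − 2Q₂ = 29.9 + 15.5 − 2×19.2 = 7.0000
denominator: Q₃ − Q₁ = 29.9 − 15.5 = 14.4000
Bowley skewness = 7.0000 / 14.4000 ≈ 0.4861

0.4861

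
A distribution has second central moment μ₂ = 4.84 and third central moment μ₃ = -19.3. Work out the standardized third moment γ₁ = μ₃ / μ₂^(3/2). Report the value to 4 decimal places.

σ = √μ₂ = √4.84 = 2.20000
σ³ = μ₂^(3/2) = 10.64800
γ₁ = μ₃/σ³ = -19.3 / 10.64800 ≈ -1.8125

-1.8125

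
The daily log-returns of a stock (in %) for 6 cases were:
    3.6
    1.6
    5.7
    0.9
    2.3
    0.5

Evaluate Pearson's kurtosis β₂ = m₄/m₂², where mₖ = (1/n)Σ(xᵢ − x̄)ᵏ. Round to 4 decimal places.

x̄ = 2.4333
Σ(xᵢ − x̄)² = 18.8333 ⇒ m₂ = 3.13889
Σ(xᵢ − x̄)⁴ = 135.7065 ⇒ m₄ = 22.61775
m₂² = 9.85262
β₂ = m₄/m₂² = 22.61775 / 9.85262 ≈ 2.2956

2.2956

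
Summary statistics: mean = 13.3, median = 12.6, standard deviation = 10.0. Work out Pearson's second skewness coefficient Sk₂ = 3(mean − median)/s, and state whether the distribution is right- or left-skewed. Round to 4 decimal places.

Sk₂ = 3(13.3 − 12.6) / 10.0 = 3 × 0.7000 / 10.0
    = 2.1000 / 10.0 ≈ 0.2100
Sk₂ > 0 ⇒ mean > median ⇒ right-skewed (positive skew).

0.2100, right-skewed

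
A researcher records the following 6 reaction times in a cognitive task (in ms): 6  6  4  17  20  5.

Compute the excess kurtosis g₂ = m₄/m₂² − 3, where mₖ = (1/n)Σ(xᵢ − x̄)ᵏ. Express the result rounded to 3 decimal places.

-1.335

x̄ = 9.6667
Σ(xᵢ − x̄)² = 241.3333 ⇒ m₂ = 40.22222
Σ(xᵢ − x̄)⁴ = 16160.4444 ⇒ m₄ = 2693.40741
m₂² = 1617.82716
g₂ = m₄/m₂² − 3 = 1.66483 − 3 ≈ -1.335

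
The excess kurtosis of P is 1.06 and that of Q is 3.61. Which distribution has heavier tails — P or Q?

Q

Higher excess kurtosis ⇒ heavier tails relative to the normal distribution.
1.06 vs 3.61: the larger is 3.61, so Q has heavier tails.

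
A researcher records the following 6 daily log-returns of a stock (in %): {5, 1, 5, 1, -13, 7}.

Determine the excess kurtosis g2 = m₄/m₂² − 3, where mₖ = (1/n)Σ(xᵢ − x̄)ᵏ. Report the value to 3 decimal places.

x̄ = 1.0000
Σ(xᵢ − x̄)² = 264.0000 ⇒ m₂ = 44.00000
Σ(xᵢ − x̄)⁴ = 40224.0000 ⇒ m₄ = 6704.00000
m₂² = 1936.00000
g2 = m₄/m₂² − 3 = 3.46281 − 3 ≈ 0.463

0.463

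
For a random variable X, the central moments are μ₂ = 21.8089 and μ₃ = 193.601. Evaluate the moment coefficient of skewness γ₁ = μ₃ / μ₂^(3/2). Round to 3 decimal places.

σ = √μ₂ = √21.8089 = 4.67000
σ³ = μ₂^(3/2) = 101.84756
γ₁ = μ₃/σ³ = 193.601 / 101.84756 ≈ 1.901

1.901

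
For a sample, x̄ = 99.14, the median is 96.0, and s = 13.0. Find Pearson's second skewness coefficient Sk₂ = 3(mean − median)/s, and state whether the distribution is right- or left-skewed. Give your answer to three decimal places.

Sk₂ = 3(99.14 − 96.0) / 13.0 = 3 × 3.1400 / 13.0
    = 9.4200 / 13.0 ≈ 0.725
Sk₂ > 0 ⇒ mean > median ⇒ right-skewed (positive skew).

0.725, right-skewed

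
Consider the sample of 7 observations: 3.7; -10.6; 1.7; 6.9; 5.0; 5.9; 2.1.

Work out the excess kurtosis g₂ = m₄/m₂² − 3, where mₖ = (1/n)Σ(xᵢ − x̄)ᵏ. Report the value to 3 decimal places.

1.263

x̄ = 2.1000
Σ(xᵢ − x̄)² = 209.9000 ⇒ m₂ = 29.98571
Σ(xᵢ − x̄)⁴ = 26831.1266 ⇒ m₄ = 3833.01809
m₂² = 899.14306
g₂ = m₄/m₂² − 3 = 4.26297 − 3 ≈ 1.263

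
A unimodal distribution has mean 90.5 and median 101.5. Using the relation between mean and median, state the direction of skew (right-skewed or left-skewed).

mean − median = 90.5 − 101.5 = -11.0
mean < median ⇒ the longer tail is on the left ⇒ left-skewed (negatively skewed).

left-skewed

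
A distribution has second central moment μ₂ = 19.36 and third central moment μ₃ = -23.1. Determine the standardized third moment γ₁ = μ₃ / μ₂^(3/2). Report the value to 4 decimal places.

σ = √μ₂ = √19.36 = 4.40000
σ³ = μ₂^(3/2) = 85.18400
γ₁ = μ₃/σ³ = -23.1 / 85.18400 ≈ -0.2712

-0.2712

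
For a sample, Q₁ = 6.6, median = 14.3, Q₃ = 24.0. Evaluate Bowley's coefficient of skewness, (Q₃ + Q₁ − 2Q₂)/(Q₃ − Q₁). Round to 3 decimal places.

numerator: Q₃ + Q₁ − 2Q₂ = 24.0 + 6.6 − 2×14.3 = 2.0000
denominator: Q₃ − Q₁ = 24.0 − 6.6 = 17.4000
Bowley skewness = 2.0000 / 17.4000 ≈ 0.115

0.115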